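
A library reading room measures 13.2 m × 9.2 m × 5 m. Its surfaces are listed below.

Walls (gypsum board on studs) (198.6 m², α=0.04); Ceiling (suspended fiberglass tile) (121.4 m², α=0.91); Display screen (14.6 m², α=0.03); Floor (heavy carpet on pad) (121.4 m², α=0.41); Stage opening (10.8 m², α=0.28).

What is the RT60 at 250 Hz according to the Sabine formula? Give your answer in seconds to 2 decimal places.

0.57 seconds

Total absorption A = 198.6·0.04 + 121.4·0.91 + 14.6·0.03 + 121.4·0.41 + 10.8·0.28
  = 7.944 + 110.474 + 0.438 + 49.774 + 3.024 = 171.654 m² sabins.
Room volume: 607.2 m³.
Sabine: RT60 = 0.161 × 607.2 / 171.654 = 0.57 s.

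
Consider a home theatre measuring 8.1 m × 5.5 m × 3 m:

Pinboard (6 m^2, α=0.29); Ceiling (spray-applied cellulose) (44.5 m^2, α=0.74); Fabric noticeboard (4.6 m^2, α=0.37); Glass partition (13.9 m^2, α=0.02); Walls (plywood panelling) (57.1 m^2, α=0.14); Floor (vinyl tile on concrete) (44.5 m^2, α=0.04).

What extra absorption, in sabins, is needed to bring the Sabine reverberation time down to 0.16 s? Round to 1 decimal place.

Total absorption A₁ = 6·0.29 + 44.5·0.74 + 4.6·0.37 + 13.9·0.02 + 57.1·0.14 + 44.5·0.04
  = 1.740 + 32.930 + 1.702 + 0.278 + 7.994 + 1.780 = 46.424 m^2 sabins.
For T = 0.16 s, need A₂ = 0.161·V/T = 0.161·133.65/0.16 = 134.485 sabins.
ΔA = A₂ − A₁ = 134.485 − 46.424 = 88.1 sabins.

88.1 sabins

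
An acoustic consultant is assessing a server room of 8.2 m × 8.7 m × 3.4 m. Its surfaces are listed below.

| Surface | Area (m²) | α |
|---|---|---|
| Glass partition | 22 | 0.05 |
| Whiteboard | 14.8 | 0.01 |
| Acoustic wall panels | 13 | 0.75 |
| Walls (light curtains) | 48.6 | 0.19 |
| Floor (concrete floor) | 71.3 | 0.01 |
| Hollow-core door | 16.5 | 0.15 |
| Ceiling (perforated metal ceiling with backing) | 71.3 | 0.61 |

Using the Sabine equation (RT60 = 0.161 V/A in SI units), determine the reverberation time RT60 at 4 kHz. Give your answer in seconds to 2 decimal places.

Summing Sᵢαᵢ: 1.100 + 0.148 + 9.750 + 9.234 + 0.713 + 2.475 + 43.493 → A = 66.913 sabins.
Volume V = 8.2 × 8.7 × 3.4 = 242.556 m³.
Sabine: RT60 = 0.161 × 242.556 / 66.913 = 0.58 s.

0.58 s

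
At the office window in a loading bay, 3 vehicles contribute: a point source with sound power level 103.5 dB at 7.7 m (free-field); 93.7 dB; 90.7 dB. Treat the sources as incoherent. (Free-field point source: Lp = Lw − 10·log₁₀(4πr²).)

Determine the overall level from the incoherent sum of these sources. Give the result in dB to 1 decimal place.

95.5 dB

Source at 7.7 m: Lp = 103.5 − 10·log₁₀(4π·7.7²) = 103.5 − 10·log₁₀(745.060) = 74.8 dB.
Σ 10^(Lᵢ/10) = 3.549e+09.
L_total = 10·log₁₀(3.549e+09) = 95.5 dB.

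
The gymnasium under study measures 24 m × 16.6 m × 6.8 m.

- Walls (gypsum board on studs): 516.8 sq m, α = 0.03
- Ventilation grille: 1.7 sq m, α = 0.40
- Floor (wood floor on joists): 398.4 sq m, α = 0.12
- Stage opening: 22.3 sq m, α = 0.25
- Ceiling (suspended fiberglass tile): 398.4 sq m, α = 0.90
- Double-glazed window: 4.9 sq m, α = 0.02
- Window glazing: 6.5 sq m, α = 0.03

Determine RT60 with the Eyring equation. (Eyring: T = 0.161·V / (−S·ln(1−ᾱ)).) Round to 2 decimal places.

Total surface area S = 516.8 + 1.7 + 398.4 + 22.3 + 398.4 + 4.9 + 6.5 = 1349.0 sq m.
Absorption A = 516.8·0.03 + 1.7·0.40 + 398.4·0.12 + 22.3·0.25 + 398.4·0.90 + 4.9·0.02 + 6.5·0.03 = 428.420 sabins.
ᾱ = 428.420 / 1349.0 = 0.3176.
−S·ln(1−ᾱ) = −1349.0 × ln(1 − 0.3176) = 515.506.
V = 24 × 16.6 × 6.8 = 2709.12 m³.
RT60 = 0.161 × 2709.12 / 515.506 = 0.85 s.

0.85 s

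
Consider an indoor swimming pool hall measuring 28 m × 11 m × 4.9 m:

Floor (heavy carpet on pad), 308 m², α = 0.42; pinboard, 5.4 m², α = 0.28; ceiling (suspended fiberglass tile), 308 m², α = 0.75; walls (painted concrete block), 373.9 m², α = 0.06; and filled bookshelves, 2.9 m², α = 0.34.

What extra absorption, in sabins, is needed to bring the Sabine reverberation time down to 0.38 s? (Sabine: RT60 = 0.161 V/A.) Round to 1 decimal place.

Equivalent absorption area: A₁ = 308*0.42 + 5.4*0.28 + 308*0.75 + 373.9*0.06 + 2.9*0.34 = 385.292 m².
For T = 0.38 s, need A₂ = 0.161·V/T = 0.161·1509.2/0.38 = 639.424 sabins.
Additional absorption ΔA = 639.424 − 385.292 = 254.1 sabins.

254.1 sabins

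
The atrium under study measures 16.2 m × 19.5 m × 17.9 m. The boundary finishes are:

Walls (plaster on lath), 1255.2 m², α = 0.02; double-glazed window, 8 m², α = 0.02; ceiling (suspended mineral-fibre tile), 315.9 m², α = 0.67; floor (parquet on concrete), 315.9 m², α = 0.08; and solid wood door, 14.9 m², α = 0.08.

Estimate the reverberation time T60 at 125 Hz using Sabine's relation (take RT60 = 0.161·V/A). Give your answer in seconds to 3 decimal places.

Summing Sᵢαᵢ: 25.104 + 0.160 + 211.653 + 25.272 + 1.192 → A = 263.381 sabins.
Room volume: 5654.61 m³.
T = 0.161 V/A = 0.161·5654.61/263.381 = 3.457 s.

3.457 seconds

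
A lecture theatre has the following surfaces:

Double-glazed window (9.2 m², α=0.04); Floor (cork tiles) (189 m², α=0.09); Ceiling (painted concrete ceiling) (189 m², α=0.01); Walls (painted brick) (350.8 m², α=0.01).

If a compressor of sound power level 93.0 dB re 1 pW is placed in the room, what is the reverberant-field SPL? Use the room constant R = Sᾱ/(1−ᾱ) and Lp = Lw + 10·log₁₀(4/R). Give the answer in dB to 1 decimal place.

85.3 dB

Σ(Sᵢαᵢ) = 9.2·0.04 + 189·0.09 + 189·0.01 + 350.8·0.01 = 22.776; total area S = 738.0 m².
ᾱ = 0.0309, so room constant R = A/(1−ᾱ) = 23.502 m².
Lp = Lw + 10 log₁₀(4/R) = 93.0 -7.69 = 85.3 dB.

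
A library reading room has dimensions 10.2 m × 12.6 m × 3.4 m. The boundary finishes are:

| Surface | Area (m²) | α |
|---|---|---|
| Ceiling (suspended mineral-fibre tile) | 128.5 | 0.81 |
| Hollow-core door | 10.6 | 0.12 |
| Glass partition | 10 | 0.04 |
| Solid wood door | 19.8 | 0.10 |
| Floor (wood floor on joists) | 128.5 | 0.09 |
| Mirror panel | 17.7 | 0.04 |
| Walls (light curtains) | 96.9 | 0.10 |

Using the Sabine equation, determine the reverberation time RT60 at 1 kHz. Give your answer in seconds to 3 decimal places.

Total absorption A = 128.5×0.81 + 10.6×0.12 + 10×0.04 + 19.8×0.10 + 128.5×0.09 + 17.7×0.04 + 96.9×0.10
  = 104.085 + 1.272 + 0.400 + 1.980 + 11.565 + 0.708 + 9.690 = 129.700 m² sabins.
V = 10.2·12.6·3.4 = 436.968 m³.
Sabine: RT60 = 0.161 × 436.968 / 129.700 = 0.542 s.

0.542 seconds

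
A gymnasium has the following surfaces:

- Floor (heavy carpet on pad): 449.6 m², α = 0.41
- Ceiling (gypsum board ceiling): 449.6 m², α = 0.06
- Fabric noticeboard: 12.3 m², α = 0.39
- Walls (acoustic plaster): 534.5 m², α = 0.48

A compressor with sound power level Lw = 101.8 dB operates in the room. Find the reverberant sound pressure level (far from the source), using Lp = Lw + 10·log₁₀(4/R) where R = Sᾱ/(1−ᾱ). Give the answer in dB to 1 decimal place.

Σ(Sᵢαᵢ) = 449.6·0.41 + 449.6·0.06 + 12.3·0.39 + 534.5·0.48 = 472.669; total area S = 1446.0 m².
ᾱ = 0.3269, so room constant R = A/(1−ᾱ) = 702.227 m².
Lp = 101.8 + 10·log₁₀(4/702.227) = 101.8 + (-22.44) = 79.4 dB.

79.4 dB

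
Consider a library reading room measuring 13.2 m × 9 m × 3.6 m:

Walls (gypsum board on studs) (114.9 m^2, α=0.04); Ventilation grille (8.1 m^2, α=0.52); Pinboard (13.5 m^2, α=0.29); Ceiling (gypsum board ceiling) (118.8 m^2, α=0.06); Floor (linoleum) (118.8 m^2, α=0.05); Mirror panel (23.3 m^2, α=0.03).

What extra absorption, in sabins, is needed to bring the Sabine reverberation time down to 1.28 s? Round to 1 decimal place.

Equivalent absorption area: A₁ = 114.9·0.04 + 8.1·0.52 + 13.5·0.29 + 118.8·0.06 + 118.8·0.05 + 23.3·0.03 = 26.490 m^2.
For T = 1.28 s, need A₂ = 0.161·V/T = 0.161·427.68/1.28 = 53.794 sabins.
Shortfall: 53.794 − 26.490 = 27.3 sabins.

27.3 sabins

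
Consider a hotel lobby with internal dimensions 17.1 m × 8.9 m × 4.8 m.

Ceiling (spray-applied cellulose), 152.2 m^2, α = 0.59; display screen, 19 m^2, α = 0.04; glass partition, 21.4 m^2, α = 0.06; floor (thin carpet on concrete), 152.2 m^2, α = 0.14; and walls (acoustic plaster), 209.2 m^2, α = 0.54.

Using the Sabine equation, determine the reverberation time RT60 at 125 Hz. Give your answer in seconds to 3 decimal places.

A = Σ Sᵢαᵢ = 152.2·0.59 + 19·0.04 + 21.4·0.06 + 152.2·0.14 + 209.2·0.54 = 226.118 sabins.
V = 17.1·8.9·4.8 = 730.512 m³.
T = 0.161 V/A = 0.161·730.512/226.118 = 0.520 s.

0.520 seconds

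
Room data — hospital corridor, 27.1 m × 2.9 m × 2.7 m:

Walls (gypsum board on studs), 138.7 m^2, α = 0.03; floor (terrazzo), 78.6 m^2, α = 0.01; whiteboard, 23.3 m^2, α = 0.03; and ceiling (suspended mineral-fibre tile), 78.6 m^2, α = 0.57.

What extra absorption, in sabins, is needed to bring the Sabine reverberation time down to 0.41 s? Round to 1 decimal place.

Total absorption A₁ = 138.7·0.03 + 78.6·0.01 + 23.3·0.03 + 78.6·0.57
  = 4.161 + 0.786 + 0.699 + 44.802 = 50.448 m^2 sabins.
For T = 0.41 s, need A₂ = 0.161·V/T = 0.161·212.193/0.41 = 83.325 sabins.
Additional absorption ΔA = 83.325 − 50.448 = 32.9 sabins.

32.9 sabins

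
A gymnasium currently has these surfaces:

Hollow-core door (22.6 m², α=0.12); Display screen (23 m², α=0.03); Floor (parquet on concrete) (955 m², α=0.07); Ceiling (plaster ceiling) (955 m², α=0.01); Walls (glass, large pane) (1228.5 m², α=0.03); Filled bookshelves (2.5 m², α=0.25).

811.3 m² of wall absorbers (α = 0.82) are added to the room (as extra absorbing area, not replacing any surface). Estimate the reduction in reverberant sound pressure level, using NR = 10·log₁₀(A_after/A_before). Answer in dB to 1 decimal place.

8.2 dB

A_before = Σ Sᵢαᵢ = 22.6×0.12 + 23×0.03 + 955×0.07 + 955×0.01 + 1228.5×0.03 + 2.5×0.25 = 117.282 sabins.
Treatment contributes 811.3·0.82 = 665.266 sabins.
New total A_after = 782.548 sabins.
Reduction = 10 log₁₀(A_after/A_before) = 10 log₁₀(6.6724) = 8.2 dB.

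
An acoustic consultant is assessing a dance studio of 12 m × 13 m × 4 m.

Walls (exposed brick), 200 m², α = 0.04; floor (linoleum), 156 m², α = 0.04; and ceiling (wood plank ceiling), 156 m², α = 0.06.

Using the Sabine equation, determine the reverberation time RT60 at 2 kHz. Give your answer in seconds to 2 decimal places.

Total absorption A = 200×0.04 + 156×0.04 + 156×0.06
  = 8.000 + 6.240 + 9.360 = 23.600 m² sabins.
V = 12·13·4 = 624 m³.
Sabine: RT60 = 0.161 × 624 / 23.600 = 4.26 s.

4.26 sec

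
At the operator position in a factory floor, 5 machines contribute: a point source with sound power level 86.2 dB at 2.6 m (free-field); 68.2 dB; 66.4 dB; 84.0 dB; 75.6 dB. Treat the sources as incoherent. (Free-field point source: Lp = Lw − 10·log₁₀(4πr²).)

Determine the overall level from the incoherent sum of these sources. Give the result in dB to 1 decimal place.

84.8 dB

Source at 2.6 m: Lp = 86.2 − 10·log₁₀(4π·2.6²) = 86.2 − 10·log₁₀(84.949) = 66.9 dB.
Sum in the linear (power) domain: Σ 10^(Lᵢ/10) = 10^(66.9/10) + 10^(68.2/10) + 10^(66.4/10) + 10^(84.0/10) + 10^(75.6/10) = 3.034e+08.
Back to dB: 10·log₁₀ Σ = 84.8 dB.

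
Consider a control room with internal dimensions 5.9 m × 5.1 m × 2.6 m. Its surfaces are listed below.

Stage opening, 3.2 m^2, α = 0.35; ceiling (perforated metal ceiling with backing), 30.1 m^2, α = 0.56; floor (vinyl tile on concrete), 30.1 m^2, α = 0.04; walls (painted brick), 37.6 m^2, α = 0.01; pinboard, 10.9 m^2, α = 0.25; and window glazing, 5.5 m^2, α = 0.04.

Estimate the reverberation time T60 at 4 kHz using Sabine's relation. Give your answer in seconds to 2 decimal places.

0.56 s

Equivalent absorption area: A = 3.2·0.35 + 30.1·0.56 + 30.1·0.04 + 37.6·0.01 + 10.9·0.25 + 5.5·0.04 = 22.501 m^2.
V = 5.9·5.1·2.6 = 78.234 m³.
Sabine: RT60 = 0.161 × 78.234 / 22.501 = 0.56 s.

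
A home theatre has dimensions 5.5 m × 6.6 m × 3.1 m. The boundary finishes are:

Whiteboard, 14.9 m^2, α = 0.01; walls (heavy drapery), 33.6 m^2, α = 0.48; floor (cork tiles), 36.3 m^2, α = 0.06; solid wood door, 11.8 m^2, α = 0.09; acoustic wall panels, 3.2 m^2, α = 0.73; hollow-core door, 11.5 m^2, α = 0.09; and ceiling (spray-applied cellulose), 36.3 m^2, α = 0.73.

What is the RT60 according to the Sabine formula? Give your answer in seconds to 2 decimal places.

Summing Sᵢαᵢ: 0.149 + 16.128 + 2.178 + 1.062 + 2.336 + 1.035 + 26.499 → A = 49.387 sabins.
Volume V = 5.5 × 6.6 × 3.1 = 112.53 m³.
T = 0.161 V/A = 0.161·112.53/49.387 = 0.37 s.

0.37 s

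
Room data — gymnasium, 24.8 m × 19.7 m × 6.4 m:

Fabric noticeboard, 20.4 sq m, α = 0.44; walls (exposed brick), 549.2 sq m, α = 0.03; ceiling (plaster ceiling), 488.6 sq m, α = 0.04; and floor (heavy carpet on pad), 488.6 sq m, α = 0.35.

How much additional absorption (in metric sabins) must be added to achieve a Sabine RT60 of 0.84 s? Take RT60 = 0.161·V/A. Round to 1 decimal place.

Summing Sᵢαᵢ: 8.976 + 16.476 + 19.544 + 171.010 → A₁ = 216.006 sabins.
V = 3126.784 m³. Required absorption A₂ = 0.161 × 3126.784 / 0.84 = 599.300 sabins.
ΔA = A₂ − A₁ = 599.300 − 216.006 = 383.3 sabins.

383.3 sabins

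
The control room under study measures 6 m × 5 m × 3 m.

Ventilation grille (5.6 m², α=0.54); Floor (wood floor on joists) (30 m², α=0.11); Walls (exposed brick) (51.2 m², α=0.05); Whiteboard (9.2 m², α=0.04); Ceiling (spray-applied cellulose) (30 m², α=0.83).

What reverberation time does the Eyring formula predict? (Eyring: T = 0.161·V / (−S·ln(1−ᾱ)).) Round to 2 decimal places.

Total surface area S = 5.6 + 30 + 51.2 + 9.2 + 30 = 126.0 m².
Σ(Sᵢαᵢ) = 5.6×0.54 + 30×0.11 + 51.2×0.05 + 9.2×0.04 + 30×0.83 = 34.152.
ᾱ = 34.152 / 126.0 = 0.2710.
Eyring denominator: −S ln(1−ᾱ) = 39.826.
V = 6 × 5 × 3 = 90 m³.
RT60 = 0.161 × 90 / 39.826 = 0.36 s.

0.36 sec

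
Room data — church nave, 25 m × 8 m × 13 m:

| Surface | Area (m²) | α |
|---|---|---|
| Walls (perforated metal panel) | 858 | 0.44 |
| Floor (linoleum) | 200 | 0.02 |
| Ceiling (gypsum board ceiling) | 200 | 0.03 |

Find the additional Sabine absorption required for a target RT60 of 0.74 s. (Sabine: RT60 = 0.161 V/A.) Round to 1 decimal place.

Total absorption A₁ = 858×0.44 + 200×0.02 + 200×0.03
  = 377.520 + 4.000 + 6.000 = 387.520 m² sabins.
For T = 0.74 s, need A₂ = 0.161·V/T = 0.161·2600/0.74 = 565.676 sabins.
Additional absorption ΔA = 565.676 − 387.520 = 178.2 sabins.

178.2 sabins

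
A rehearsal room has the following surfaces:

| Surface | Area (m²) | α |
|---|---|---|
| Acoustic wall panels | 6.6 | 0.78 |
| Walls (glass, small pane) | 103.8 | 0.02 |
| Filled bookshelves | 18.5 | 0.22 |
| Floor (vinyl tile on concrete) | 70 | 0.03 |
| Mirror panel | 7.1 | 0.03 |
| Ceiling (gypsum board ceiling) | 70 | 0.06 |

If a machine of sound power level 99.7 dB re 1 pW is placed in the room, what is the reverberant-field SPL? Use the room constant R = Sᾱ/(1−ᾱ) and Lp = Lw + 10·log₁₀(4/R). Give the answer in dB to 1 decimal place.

A = 17.807 sabins; S = 276.0 m².
ᾱ = 0.0645, so room constant R = A/(1−ᾱ) = 19.035 m².
Lp = Lw + 10 log₁₀(4/R) = 99.7 -6.77 = 92.9 dB.

92.9 dB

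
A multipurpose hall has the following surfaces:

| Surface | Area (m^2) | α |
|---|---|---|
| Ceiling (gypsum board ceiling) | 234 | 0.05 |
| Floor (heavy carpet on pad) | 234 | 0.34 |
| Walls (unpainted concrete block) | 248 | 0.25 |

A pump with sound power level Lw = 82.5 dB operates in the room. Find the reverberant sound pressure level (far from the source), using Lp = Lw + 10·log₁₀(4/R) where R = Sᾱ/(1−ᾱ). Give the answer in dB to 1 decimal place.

Σ(Sᵢαᵢ) = 234·0.05 + 234·0.34 + 248·0.25 = 153.260; total area S = 716.0 m^2.
ᾱ = 0.2141, so room constant R = A/(1−ᾱ) = 195.012 m^2.
Lp = 82.5 + 10·log₁₀(4/195.012) = 82.5 + (-16.88) = 65.6 dB.

65.6 dB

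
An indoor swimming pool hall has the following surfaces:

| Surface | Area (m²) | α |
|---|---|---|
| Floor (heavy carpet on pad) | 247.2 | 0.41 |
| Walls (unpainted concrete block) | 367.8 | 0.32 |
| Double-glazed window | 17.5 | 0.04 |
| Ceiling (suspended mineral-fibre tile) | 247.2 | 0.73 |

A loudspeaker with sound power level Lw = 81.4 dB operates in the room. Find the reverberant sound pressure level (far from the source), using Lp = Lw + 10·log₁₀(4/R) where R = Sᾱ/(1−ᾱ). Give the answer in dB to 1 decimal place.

Σ(Sᵢαᵢ) = 247.2×0.41 + 367.8×0.32 + 17.5×0.04 + 247.2×0.73 = 400.204; total area S = 879.7 m².
ᾱ = 400.204/879.7 = 0.4549; R = Sᾱ/(1−ᾱ) = 400.204/(1−0.4549) = 734.185 m².
Lp = 81.4 + 10·log₁₀(4/734.185) = 81.4 + (-22.64) = 58.8 dB.

58.8 dB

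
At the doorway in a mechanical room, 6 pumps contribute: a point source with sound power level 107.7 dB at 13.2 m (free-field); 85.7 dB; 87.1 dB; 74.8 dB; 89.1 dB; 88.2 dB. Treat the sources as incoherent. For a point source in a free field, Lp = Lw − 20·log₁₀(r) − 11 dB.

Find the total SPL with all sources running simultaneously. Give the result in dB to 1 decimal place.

Source at 13.2 m: Lp = 107.7 − 20·log₁₀(13.2) − 11 = 74.3 dB.
Converting to relative power and adding: 10^(74.3/10) + 10^(85.7/10) + 10^(87.1/10) + 10^(74.8/10) + 10^(89.1/10) + 10^(88.2/10) = 2.415e+09.
L_total = 10·log₁₀(2.415e+09) = 93.8 dB.

93.8 dB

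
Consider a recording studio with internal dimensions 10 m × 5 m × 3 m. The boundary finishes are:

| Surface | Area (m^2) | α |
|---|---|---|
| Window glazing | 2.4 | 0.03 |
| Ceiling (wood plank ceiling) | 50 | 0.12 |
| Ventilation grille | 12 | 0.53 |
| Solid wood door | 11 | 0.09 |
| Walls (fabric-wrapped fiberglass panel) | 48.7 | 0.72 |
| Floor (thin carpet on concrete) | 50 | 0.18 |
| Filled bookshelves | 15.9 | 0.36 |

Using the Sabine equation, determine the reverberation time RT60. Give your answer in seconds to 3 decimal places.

Total absorption A = 2.4*0.03 + 50*0.12 + 12*0.53 + 11*0.09 + 48.7*0.72 + 50*0.18 + 15.9*0.36
  = 0.072 + 6.000 + 6.360 + 0.990 + 35.064 + 9.000 + 5.724 = 63.210 m^2 sabins.
V = 10·5·3 = 150 m³.
RT60 = 0.161 · V / A = 0.161 × 150 / 63.210 = 0.382 s.

0.382 s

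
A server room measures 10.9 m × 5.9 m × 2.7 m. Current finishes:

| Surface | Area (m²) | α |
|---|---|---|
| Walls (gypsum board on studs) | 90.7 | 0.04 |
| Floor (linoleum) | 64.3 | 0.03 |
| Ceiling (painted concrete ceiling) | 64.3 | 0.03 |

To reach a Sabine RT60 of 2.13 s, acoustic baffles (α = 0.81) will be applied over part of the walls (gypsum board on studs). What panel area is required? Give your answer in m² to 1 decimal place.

7.3

Equivalent absorption area: A₁ = 90.7*0.04 + 64.3*0.03 + 64.3*0.03 = 7.486 m².
Required A₂ = 0.161·173.637/2.13 = 13.125 sabins.
ΔA needed = 13.125 − 7.486 = 5.639 sabins.
Each m² of panel replacing the walls (gypsum board on studs) adds (0.81 − 0.04) = 0.77 sabins.
Panel area = 5.639 / 0.77 = 7.3 m².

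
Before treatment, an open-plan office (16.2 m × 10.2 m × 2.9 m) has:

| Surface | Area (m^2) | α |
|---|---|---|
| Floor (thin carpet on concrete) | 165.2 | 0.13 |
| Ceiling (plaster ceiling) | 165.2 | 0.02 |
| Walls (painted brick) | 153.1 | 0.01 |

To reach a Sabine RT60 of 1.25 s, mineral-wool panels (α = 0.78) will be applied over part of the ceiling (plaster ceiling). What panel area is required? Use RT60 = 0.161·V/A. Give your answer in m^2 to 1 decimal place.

Equivalent absorption area: A₁ = 165.2·0.13 + 165.2·0.02 + 153.1·0.01 = 26.311 m^2.
Required A₂ = 0.161·479.196/1.25 = 61.720 sabins.
ΔA needed = 61.720 − 26.311 = 35.409 sabins.
Net gain per m^2: Δα = 0.78 − 0.02 = 0.76.
Panel area = 35.409 / 0.76 = 46.6 m^2.

46.6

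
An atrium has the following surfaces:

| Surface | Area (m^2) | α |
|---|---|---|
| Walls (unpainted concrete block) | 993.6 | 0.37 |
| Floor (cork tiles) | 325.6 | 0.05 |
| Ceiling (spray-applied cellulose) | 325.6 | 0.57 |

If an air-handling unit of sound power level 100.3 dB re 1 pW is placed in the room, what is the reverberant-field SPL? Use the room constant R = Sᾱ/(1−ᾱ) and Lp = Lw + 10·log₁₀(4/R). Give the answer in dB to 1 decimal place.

Σ(Sᵢαᵢ) = 993.6×0.37 + 325.6×0.05 + 325.6×0.57 = 569.504; total area S = 1644.8 m^2.
ᾱ = 569.504/1644.8 = 0.3462; R = Sᾱ/(1−ᾱ) = 569.504/(1−0.3462) = 871.068 m^2.
Lp = 100.3 + 10·log₁₀(4/871.068) = 100.3 + (-23.38) = 76.9 dB.

76.9 dB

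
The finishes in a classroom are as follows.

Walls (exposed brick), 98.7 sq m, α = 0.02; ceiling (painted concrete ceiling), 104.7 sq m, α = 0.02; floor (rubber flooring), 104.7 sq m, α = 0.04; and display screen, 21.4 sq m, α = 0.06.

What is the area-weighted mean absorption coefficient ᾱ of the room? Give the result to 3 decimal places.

Total surface area S = 329.5 sq m.
A = 98.7·0.02 + 104.7·0.02 + 104.7·0.04 + 21.4·0.06 = 9.540 sabins.
ᾱ = 9.540 / 329.5 = 0.029.

0.029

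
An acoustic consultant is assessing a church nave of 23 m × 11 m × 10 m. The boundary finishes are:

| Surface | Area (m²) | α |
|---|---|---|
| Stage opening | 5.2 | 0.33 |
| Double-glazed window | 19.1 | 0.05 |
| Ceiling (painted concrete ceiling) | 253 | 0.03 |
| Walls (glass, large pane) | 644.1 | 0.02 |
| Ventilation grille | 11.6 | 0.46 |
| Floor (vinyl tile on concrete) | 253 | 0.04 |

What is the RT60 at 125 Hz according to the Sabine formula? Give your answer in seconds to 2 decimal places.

Summing Sᵢαᵢ: 1.716 + 0.955 + 7.590 + 12.882 + 5.336 + 10.120 → A = 38.599 sabins.
Volume V = 23 × 11 × 10 = 2530 m³.
Sabine: RT60 = 0.161 × 2530 / 38.599 = 10.55 s.

10.55 seconds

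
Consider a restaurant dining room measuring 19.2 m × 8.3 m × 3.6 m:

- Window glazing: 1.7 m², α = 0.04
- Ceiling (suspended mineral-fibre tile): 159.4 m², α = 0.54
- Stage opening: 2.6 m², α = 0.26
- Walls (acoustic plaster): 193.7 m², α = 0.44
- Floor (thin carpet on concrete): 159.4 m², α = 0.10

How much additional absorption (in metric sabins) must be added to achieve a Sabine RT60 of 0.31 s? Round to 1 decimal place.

A₁ = Σ Sᵢαᵢ = 1.7*0.04 + 159.4*0.54 + 2.6*0.26 + 193.7*0.44 + 159.4*0.10 = 187.988 sabins.
For T = 0.31 s, need A₂ = 0.161·V/T = 0.161·573.696/0.31 = 297.952 sabins.
Additional absorption ΔA = 297.952 − 187.988 = 110.0 sabins.

110.0 sabins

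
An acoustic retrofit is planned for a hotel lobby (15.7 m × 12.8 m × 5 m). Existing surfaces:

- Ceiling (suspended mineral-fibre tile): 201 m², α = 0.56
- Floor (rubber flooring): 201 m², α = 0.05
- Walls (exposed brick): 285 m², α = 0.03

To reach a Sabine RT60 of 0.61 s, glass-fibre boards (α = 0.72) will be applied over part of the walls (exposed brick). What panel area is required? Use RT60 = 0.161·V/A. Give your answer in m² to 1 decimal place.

194.3

Equivalent absorption area: A₁ = 201×0.56 + 201×0.05 + 285×0.03 = 131.160 m².
V = 1004.8 m³. Target absorption A₂ = 0.161 × 1004.8 / 0.61 = 265.201 sabins.
Absorption to add: 265.201 − 131.160 = 134.041 sabins.
Net gain per m²: Δα = 0.72 − 0.03 = 0.69.
Area = ΔA/Δα = 134.041/0.69 = 194.3 m².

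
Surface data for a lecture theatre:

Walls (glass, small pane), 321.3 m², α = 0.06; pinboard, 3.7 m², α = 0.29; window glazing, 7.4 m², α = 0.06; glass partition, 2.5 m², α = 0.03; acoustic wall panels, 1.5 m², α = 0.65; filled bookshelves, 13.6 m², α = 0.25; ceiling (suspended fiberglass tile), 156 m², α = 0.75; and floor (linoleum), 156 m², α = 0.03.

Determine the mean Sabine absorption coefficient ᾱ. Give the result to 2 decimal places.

0.22

S = Σ Sᵢ = 321.3 + 3.7 + 7.4 + 2.5 + 1.5 + 13.6 + 156 + 156 = 662.0 m².
Weighted sum Σ Sα = 146.925.
ᾱ = 146.925 / 662.0 = 0.22.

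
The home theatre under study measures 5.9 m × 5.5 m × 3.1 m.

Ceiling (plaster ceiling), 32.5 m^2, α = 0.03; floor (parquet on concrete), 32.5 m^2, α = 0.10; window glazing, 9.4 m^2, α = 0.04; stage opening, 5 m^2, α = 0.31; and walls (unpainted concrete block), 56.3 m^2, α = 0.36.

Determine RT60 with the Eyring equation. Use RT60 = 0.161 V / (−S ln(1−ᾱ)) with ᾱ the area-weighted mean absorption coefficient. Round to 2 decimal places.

S = Σ Sᵢ = 135.7 m^2.
Σ(Sᵢαᵢ) = 32.5·0.03 + 32.5·0.10 + 9.4·0.04 + 5·0.31 + 56.3·0.36 = 26.419.
ᾱ = 26.419 / 135.7 = 0.1947.
Eyring denominator: −S ln(1−ᾱ) = 29.385.
V = 5.9 × 5.5 × 3.1 = 100.595 m³.
RT60 = 0.161 × 100.595 / 29.385 = 0.55 s.

0.55 s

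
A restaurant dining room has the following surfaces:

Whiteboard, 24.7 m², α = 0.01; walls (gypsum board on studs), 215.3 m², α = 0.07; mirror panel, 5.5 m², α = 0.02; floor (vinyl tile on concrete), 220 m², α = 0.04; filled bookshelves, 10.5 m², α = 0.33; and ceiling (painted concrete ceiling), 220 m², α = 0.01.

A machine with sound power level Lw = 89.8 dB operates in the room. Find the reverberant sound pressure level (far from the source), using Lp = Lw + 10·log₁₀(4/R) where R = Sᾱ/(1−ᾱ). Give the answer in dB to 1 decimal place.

A = 29.893 sabins; S = 696.0 m².
ᾱ = 0.0429, so room constant R = A/(1−ᾱ) = 31.233 m².
Lp = 89.8 + 10·log₁₀(4/31.233) = 89.8 + (-8.93) = 80.9 dB.

80.9 dB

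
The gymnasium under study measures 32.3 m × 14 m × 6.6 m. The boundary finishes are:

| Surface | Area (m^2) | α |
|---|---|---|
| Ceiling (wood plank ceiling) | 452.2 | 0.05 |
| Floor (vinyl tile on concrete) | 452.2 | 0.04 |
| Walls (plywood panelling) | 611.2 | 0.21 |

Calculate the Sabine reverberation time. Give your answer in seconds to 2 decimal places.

2.84 sec

A = Σ Sᵢαᵢ = 452.2*0.05 + 452.2*0.04 + 611.2*0.21 = 169.050 sabins.
V = 32.3·14·6.6 = 2984.52 m³.
RT60 = 0.161 · V / A = 0.161 × 2984.52 / 169.050 = 2.84 s.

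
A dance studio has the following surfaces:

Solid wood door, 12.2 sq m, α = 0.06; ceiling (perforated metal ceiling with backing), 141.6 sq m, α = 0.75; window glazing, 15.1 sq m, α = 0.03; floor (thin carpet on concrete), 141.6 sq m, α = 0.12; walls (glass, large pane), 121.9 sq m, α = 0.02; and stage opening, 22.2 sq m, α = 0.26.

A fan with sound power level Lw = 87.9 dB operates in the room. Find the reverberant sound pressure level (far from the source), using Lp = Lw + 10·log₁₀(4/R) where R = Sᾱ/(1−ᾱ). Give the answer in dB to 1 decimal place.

71.2 dB

A = 132.587 sabins; S = 454.6 sq m.
ᾱ = 0.2917, so room constant R = A/(1−ᾱ) = 187.190 sq m.
Lp = 87.9 + 10·log₁₀(4/187.190) = 87.9 + (-16.70) = 71.2 dB.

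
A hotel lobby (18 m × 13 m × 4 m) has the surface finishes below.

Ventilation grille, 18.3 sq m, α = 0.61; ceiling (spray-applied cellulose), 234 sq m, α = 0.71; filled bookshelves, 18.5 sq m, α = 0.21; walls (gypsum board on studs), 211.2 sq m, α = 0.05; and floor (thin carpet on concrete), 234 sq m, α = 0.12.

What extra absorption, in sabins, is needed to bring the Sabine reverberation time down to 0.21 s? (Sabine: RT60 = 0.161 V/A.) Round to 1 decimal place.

A₁ = Σ Sᵢαᵢ = 18.3·0.61 + 234·0.71 + 18.5·0.21 + 211.2·0.05 + 234·0.12 = 219.828 sabins.
For T = 0.21 s, need A₂ = 0.161·V/T = 0.161·936/0.21 = 717.600 sabins.
Shortfall: 717.600 − 219.828 = 497.8 sabins.

497.8 sabins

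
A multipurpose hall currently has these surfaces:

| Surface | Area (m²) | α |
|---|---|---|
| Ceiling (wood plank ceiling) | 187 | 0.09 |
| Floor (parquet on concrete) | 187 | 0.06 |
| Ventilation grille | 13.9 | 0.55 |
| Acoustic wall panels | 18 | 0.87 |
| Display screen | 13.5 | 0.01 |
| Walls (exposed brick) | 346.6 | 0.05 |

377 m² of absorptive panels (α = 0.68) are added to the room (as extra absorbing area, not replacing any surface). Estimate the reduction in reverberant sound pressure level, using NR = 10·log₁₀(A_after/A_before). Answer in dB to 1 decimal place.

Summing Sᵢαᵢ: 16.830 + 11.220 + 7.645 + 15.660 + 0.135 + 17.330 → A_before = 68.820 sabins.
Added absorption = 377 × 0.68 = 256.360 sabins.
New total A_after = 325.180 sabins.
Reduction = 10 log₁₀(A_after/A_before) = 10 log₁₀(4.7251) = 6.7 dB.

6.7 dB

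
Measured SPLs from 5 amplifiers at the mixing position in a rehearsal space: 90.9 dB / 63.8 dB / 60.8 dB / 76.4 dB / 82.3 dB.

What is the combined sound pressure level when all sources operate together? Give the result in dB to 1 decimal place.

91.6 dB

Sum in the linear (power) domain: Σ 10^(Lᵢ/10) = 10^(90.9/10) + 10^(63.8/10) + 10^(60.8/10) + 10^(76.4/10) + 10^(82.3/10) = 1.447e+09.
Combined level = 10 log₁₀(1.447e+09) = 91.6 dB.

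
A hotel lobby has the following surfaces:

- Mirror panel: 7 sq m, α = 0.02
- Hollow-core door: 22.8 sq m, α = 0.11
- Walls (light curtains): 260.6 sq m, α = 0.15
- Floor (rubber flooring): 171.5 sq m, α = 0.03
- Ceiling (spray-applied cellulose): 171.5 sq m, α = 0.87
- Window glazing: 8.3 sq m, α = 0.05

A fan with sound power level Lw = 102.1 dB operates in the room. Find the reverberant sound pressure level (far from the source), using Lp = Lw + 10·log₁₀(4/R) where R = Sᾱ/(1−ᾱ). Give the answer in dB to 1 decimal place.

83.6 dB

A = 196.503 sabins; S = 641.7 sq m.
ᾱ = 0.3062, so room constant R = A/(1−ᾱ) = 283.227 sq m.
Lp = Lw + 10 log₁₀(4/R) = 102.1 -18.50 = 83.6 dB.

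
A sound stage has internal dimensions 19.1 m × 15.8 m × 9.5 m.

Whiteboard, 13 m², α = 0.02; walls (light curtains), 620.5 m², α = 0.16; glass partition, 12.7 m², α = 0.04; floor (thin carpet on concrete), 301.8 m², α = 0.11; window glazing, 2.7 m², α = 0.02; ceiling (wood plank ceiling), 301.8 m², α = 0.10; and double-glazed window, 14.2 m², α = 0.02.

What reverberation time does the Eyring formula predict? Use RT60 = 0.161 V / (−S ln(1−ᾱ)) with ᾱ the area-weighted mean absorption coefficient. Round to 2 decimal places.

2.63 s

S = Σ Sᵢ = 1266.7 m².
Σ(Sᵢαᵢ) = 13·0.02 + 620.5·0.16 + 12.7·0.04 + 301.8·0.11 + 2.7·0.02 + 301.8·0.10 + 14.2·0.02 = 163.764.
ᾱ = 163.764 / 1266.7 = 0.1293.
−S·ln(1−ᾱ) = −1266.7 × ln(1 − 0.1293) = 175.384.
V = 19.1 × 15.8 × 9.5 = 2866.91 m³.
T = 0.161·V/[−S·ln(1−ᾱ)] = 0.161·2866.91/175.384 = 2.63 s.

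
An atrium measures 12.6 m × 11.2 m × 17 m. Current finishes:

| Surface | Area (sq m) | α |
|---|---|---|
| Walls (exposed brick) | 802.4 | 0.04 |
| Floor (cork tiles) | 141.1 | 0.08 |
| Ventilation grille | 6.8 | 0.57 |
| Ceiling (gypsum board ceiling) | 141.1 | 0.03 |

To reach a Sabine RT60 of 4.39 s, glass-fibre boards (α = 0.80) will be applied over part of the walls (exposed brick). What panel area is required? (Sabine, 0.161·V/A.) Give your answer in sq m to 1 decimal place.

48.0

Equivalent absorption area: A₁ = 802.4·0.04 + 141.1·0.08 + 6.8·0.57 + 141.1·0.03 = 51.493 sq m.
Required A₂ = 0.161·2399.04/4.39 = 87.983 sabins.
ΔA needed = 87.983 − 51.493 = 36.490 sabins.
Net gain per sq m: Δα = 0.80 − 0.04 = 0.76.
Area = ΔA/Δα = 36.490/0.76 = 48.0 sq m.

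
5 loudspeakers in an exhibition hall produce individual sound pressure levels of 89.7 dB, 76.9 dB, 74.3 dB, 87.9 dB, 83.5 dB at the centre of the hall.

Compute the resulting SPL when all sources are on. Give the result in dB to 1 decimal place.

92.7 dB

Converting to relative power and adding: 10^(89.7/10) + 10^(76.9/10) + 10^(74.3/10) + 10^(87.9/10) + 10^(83.5/10) = 1.85e+09.
Combined level = 10 log₁₀(1.85e+09) = 92.7 dB.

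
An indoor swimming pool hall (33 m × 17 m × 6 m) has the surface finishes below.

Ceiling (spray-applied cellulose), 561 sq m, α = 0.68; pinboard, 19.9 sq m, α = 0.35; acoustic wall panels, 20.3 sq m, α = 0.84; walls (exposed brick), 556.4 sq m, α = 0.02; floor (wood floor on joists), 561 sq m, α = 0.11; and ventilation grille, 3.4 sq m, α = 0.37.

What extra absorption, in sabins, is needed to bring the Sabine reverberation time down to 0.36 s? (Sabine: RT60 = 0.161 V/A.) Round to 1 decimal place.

1025.8 sabins

Summing Sᵢαᵢ: 381.480 + 6.965 + 17.052 + 11.128 + 61.710 + 1.258 → A₁ = 479.593 sabins.
V = 3366 m³. Required absorption A₂ = 0.161 × 3366 / 0.36 = 1505.350 sabins.
ΔA = A₂ − A₁ = 1505.350 − 479.593 = 1025.8 sabins.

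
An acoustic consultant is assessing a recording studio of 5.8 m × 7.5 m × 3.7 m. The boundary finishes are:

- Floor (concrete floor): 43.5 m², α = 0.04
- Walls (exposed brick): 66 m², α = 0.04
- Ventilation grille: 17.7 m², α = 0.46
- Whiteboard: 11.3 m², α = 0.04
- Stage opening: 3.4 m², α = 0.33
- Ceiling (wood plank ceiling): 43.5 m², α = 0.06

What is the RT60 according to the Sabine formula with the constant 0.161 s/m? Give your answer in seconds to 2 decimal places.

Total absorption A = 43.5*0.04 + 66*0.04 + 17.7*0.46 + 11.3*0.04 + 3.4*0.33 + 43.5*0.06
  = 1.740 + 2.640 + 8.142 + 0.452 + 1.122 + 2.610 = 16.706 m² sabins.
V = 5.8·7.5·3.7 = 160.95 m³.
RT60 = 0.161 · V / A = 0.161 × 160.95 / 16.706 = 1.55 s.

1.55 sec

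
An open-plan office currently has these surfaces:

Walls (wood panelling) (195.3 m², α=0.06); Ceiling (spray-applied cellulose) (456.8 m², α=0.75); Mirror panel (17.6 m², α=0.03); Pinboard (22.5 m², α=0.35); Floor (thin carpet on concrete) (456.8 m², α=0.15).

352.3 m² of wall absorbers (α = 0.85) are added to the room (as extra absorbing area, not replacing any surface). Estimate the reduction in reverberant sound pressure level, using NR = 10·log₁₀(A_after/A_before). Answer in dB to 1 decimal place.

2.3 dB

Total absorption A_before = 195.3·0.06 + 456.8·0.75 + 17.6·0.03 + 22.5·0.35 + 456.8·0.15
  = 11.718 + 342.600 + 0.528 + 7.875 + 68.520 = 431.241 m² sabins.
Treatment contributes 352.3·0.85 = 299.455 sabins.
A_after = 431.241 + 299.455 = 730.696 sabins.
Reduction = 10 log₁₀(A_after/A_before) = 10 log₁₀(1.6944) = 2.3 dB.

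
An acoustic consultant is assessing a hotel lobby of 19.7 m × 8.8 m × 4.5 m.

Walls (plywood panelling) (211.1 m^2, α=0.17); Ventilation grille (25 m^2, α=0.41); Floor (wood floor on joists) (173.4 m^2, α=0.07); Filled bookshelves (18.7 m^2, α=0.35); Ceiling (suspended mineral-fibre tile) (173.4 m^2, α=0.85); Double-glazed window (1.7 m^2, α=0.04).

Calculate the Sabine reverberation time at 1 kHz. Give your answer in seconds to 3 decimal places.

A = Σ Sᵢαᵢ = 211.1*0.17 + 25*0.41 + 173.4*0.07 + 18.7*0.35 + 173.4*0.85 + 1.7*0.04 = 212.278 sabins.
V = 19.7·8.8·4.5 = 780.12 m³.
T = 0.161 V/A = 0.161·780.12/212.278 = 0.592 s.

0.592 s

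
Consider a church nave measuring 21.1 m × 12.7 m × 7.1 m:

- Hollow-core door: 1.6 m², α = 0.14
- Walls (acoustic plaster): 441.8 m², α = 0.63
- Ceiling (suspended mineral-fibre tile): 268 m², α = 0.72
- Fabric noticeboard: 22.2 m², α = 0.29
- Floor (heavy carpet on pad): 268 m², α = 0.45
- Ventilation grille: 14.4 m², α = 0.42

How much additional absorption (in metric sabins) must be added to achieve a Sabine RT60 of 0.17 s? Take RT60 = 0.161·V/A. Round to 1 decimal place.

A₁ = Σ Sᵢαᵢ = 1.6×0.14 + 441.8×0.63 + 268×0.72 + 22.2×0.29 + 268×0.45 + 14.4×0.42 = 604.604 sabins.
Target A₂ = 0.161·1902.587/0.17 = 1801.862 sabins (V = 1902.587 m³).
Shortfall: 1801.862 − 604.604 = 1197.3 sabins.

1197.3 sabins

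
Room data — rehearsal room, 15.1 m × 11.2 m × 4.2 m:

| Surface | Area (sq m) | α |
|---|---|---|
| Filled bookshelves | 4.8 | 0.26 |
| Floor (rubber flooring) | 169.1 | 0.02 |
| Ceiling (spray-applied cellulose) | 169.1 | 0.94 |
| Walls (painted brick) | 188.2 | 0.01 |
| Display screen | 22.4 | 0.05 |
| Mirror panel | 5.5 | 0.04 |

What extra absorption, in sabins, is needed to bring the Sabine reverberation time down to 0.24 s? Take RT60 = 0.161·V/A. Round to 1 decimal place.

309.7 sabins

Summing Sᵢαᵢ: 1.248 + 3.382 + 158.954 + 1.882 + 1.120 + 0.220 → A₁ = 166.806 sabins.
For T = 0.24 s, need A₂ = 0.161·V/T = 0.161·710.304/0.24 = 476.496 sabins.
ΔA = A₂ − A₁ = 476.496 − 166.806 = 309.7 sabins.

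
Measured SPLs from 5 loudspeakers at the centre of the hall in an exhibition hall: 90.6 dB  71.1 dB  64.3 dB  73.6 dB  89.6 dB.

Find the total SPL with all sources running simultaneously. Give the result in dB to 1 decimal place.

Converting to relative power and adding: 10^(90.6/10) + 10^(71.1/10) + 10^(64.3/10) + 10^(73.6/10) + 10^(89.6/10) = 2.099e+09.
Combined level = 10 log₁₀(2.099e+09) = 93.2 dB.

93.2 dB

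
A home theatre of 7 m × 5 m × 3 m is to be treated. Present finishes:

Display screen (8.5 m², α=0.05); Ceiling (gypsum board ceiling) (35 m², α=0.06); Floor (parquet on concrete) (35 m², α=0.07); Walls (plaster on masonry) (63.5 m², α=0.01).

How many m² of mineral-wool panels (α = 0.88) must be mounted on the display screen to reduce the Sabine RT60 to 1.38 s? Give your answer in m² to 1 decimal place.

8.0

Total absorption A₁ = 8.5*0.05 + 35*0.06 + 35*0.07 + 63.5*0.01
  = 0.425 + 2.100 + 2.450 + 0.635 = 5.610 m² sabins.
V = 105 m³. Target absorption A₂ = 0.161 × 105 / 1.38 = 12.250 sabins.
ΔA needed = 12.250 − 5.610 = 6.640 sabins.
Each m² of panel replacing the display screen adds (0.88 − 0.05) = 0.83 sabins.
Panel area = 6.640 / 0.83 = 8.0 m².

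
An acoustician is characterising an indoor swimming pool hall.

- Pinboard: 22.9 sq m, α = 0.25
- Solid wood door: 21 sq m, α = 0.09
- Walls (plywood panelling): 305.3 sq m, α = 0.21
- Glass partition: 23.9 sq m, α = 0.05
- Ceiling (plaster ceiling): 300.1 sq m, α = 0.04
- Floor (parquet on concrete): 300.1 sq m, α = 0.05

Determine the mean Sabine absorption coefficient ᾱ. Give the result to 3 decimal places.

0.103

Total surface area S = 973.3 sq m.
A = 22.9*0.25 + 21*0.09 + 305.3*0.21 + 23.9*0.05 + 300.1*0.04 + 300.1*0.05 = 99.932 sabins.
ᾱ = A/S = 0.103.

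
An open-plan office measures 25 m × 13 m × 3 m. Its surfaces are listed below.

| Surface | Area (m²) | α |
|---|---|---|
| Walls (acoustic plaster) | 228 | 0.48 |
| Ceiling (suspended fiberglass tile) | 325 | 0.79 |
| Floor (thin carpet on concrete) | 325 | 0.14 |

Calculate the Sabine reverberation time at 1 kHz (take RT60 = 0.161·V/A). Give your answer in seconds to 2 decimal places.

Total absorption A = 228*0.48 + 325*0.79 + 325*0.14
  = 109.440 + 256.750 + 45.500 = 411.690 m² sabins.
Volume V = 25 × 13 × 3 = 975 m³.
Sabine: RT60 = 0.161 × 975 / 411.690 = 0.38 s.

0.38 s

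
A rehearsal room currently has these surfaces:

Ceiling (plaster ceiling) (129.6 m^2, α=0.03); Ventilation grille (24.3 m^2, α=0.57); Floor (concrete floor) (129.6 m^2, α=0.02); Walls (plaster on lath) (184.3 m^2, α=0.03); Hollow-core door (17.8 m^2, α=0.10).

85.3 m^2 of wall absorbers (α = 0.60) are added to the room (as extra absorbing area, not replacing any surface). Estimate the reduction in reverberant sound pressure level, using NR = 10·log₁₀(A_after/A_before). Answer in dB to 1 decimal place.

4.6 dB

A_before = Σ Sᵢαᵢ = 129.6×0.03 + 24.3×0.57 + 129.6×0.02 + 184.3×0.03 + 17.8×0.10 = 27.640 sabins.
Added absorption = 85.3 × 0.60 = 51.180 sabins.
A_after = 27.640 + 51.180 = 78.820 sabins.
Reduction = 10 log₁₀(A_after/A_before) = 10 log₁₀(2.8517) = 4.6 dB.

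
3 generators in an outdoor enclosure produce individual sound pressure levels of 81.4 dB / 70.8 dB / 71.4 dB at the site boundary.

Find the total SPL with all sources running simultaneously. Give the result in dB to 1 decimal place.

Sum in the linear (power) domain: Σ 10^(Lᵢ/10) = 10^(81.4/10) + 10^(70.8/10) + 10^(71.4/10) = 1.639e+08.
L_total = 10·log₁₀(1.639e+08) = 82.1 dB.

82.1 dB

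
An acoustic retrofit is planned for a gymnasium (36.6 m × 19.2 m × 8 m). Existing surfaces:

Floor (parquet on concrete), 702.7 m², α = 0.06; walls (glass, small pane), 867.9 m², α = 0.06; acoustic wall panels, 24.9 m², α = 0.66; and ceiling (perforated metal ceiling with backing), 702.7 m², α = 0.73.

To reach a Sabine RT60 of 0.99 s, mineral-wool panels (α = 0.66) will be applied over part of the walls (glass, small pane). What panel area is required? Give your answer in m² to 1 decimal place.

A₁ = Σ Sᵢαᵢ = 702.7×0.06 + 867.9×0.06 + 24.9×0.66 + 702.7×0.73 = 623.641 sabins.
V = 5621.76 m³. Target absorption A₂ = 0.161 × 5621.76 / 0.99 = 914.246 sabins.
ΔA needed = 914.246 − 623.641 = 290.605 sabins.
Each m² of panel replacing the walls (glass, small pane) adds (0.66 − 0.06) = 0.60 sabins.
Area = ΔA/Δα = 290.605/0.60 = 484.3 m².

484.3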